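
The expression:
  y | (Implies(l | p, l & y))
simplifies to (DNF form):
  y | (~l & ~p)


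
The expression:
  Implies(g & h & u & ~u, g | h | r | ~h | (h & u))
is always true.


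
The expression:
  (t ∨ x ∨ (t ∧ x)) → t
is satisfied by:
  {t: True, x: False}
  {x: False, t: False}
  {x: True, t: True}


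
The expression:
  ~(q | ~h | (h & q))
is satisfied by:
  {h: True, q: False}


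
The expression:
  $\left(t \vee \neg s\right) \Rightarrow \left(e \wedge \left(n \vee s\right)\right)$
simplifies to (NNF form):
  $\left(e \wedge n\right) \vee \left(e \wedge s\right) \vee \left(s \wedge \neg t\right)$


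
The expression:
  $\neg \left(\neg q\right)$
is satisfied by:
  {q: True}


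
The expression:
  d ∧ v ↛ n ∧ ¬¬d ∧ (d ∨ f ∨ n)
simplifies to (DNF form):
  d ∧ v ∧ ¬n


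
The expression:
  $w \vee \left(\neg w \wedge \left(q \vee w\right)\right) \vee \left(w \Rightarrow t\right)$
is always true.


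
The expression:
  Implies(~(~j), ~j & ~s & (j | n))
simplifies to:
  ~j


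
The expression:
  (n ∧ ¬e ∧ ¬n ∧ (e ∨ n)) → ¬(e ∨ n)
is always true.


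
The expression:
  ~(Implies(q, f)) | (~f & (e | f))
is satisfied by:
  {q: True, e: True, f: False}
  {q: True, e: False, f: False}
  {e: True, q: False, f: False}


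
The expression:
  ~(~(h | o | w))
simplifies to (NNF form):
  h | o | w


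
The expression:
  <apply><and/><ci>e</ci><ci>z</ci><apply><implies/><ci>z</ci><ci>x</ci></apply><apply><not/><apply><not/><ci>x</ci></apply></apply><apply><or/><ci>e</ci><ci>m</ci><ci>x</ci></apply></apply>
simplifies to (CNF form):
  <apply><and/><ci>e</ci><ci>x</ci><ci>z</ci></apply>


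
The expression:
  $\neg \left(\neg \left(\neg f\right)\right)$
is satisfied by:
  {f: False}


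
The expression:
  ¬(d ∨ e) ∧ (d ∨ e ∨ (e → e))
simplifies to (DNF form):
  ¬d ∧ ¬e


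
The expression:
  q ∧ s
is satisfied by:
  {s: True, q: True}


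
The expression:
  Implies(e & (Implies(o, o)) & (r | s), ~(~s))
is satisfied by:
  {s: True, e: False, r: False}
  {e: False, r: False, s: False}
  {r: True, s: True, e: False}
  {r: True, e: False, s: False}
  {s: True, e: True, r: False}
  {e: True, s: False, r: False}
  {r: True, e: True, s: True}


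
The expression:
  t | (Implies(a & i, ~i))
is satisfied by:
  {t: True, a: False, i: False}
  {t: False, a: False, i: False}
  {i: True, t: True, a: False}
  {i: True, t: False, a: False}
  {a: True, t: True, i: False}
  {a: True, t: False, i: False}
  {a: True, i: True, t: True}


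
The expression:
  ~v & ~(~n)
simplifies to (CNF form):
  n & ~v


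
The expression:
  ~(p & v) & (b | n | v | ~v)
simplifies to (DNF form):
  ~p | ~v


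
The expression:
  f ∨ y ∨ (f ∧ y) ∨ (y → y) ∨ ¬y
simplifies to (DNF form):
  True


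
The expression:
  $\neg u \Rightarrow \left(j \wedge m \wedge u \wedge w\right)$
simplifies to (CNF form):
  $u$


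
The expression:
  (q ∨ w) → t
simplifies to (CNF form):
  (t ∨ ¬q) ∧ (t ∨ ¬w)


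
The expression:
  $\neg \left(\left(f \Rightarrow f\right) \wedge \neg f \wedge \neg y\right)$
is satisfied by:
  {y: True, f: True}
  {y: True, f: False}
  {f: True, y: False}


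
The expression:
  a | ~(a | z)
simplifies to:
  a | ~z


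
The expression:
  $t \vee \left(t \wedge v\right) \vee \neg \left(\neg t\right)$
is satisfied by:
  {t: True}


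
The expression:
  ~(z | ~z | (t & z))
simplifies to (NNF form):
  False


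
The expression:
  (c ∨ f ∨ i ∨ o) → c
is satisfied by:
  {c: True, i: False, f: False, o: False}
  {c: True, o: True, i: False, f: False}
  {c: True, f: True, i: False, o: False}
  {c: True, o: True, f: True, i: False}
  {c: True, i: True, f: False, o: False}
  {c: True, o: True, i: True, f: False}
  {c: True, f: True, i: True, o: False}
  {c: True, o: True, f: True, i: True}
  {o: False, i: False, f: False, c: False}


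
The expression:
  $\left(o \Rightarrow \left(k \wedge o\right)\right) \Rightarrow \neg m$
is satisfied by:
  {o: True, m: False, k: False}
  {o: False, m: False, k: False}
  {k: True, o: True, m: False}
  {k: True, o: False, m: False}
  {m: True, o: True, k: False}


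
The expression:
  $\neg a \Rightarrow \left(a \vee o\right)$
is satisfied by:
  {a: True, o: True}
  {a: True, o: False}
  {o: True, a: False}


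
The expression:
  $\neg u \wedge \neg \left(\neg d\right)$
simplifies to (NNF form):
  $d \wedge \neg u$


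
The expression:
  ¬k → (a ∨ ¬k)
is always true.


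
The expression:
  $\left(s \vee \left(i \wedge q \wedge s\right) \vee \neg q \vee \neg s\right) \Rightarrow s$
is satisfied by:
  {s: True}


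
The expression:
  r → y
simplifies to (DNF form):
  y ∨ ¬r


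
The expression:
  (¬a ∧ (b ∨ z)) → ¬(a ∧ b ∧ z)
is always true.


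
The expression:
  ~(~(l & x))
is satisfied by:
  {x: True, l: True}


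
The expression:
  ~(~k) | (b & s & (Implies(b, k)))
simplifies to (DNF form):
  k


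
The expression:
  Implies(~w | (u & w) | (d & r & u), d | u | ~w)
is always true.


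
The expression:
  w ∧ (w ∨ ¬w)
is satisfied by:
  {w: True}


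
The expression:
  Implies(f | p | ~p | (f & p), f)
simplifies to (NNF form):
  f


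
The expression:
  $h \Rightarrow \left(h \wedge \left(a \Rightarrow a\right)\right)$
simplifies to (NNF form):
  $\text{True}$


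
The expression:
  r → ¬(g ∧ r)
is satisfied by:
  {g: False, r: False}
  {r: True, g: False}
  {g: True, r: False}


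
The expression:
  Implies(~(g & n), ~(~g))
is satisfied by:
  {g: True}


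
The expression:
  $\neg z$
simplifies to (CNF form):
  $\neg z$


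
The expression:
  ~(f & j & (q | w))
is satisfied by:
  {q: False, w: False, j: False, f: False}
  {w: True, f: False, q: False, j: False}
  {q: True, f: False, w: False, j: False}
  {w: True, q: True, f: False, j: False}
  {f: True, q: False, w: False, j: False}
  {f: True, w: True, q: False, j: False}
  {f: True, q: True, w: False, j: False}
  {f: True, w: True, q: True, j: False}
  {j: True, f: False, q: False, w: False}
  {j: True, w: True, f: False, q: False}
  {j: True, q: True, f: False, w: False}
  {j: True, w: True, q: True, f: False}
  {j: True, f: True, q: False, w: False}


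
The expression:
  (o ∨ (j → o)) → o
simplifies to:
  j ∨ o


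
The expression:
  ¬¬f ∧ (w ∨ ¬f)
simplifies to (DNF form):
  f ∧ w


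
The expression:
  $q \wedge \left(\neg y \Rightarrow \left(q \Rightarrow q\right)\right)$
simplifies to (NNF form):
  $q$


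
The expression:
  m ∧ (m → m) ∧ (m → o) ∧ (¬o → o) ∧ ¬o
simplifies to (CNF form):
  False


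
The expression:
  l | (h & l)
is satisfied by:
  {l: True}


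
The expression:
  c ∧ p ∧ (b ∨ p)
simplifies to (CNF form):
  c ∧ p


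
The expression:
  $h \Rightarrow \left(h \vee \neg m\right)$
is always true.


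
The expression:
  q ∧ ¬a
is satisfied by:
  {q: True, a: False}


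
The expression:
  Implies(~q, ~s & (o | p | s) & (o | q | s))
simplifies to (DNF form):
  q | (o & ~s)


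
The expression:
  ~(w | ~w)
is never true.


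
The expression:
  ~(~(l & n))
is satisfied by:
  {n: True, l: True}


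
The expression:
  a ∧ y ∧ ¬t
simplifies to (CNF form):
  a ∧ y ∧ ¬t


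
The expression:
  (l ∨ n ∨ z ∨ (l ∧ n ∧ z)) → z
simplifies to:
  z ∨ (¬l ∧ ¬n)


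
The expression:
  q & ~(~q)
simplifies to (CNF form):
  q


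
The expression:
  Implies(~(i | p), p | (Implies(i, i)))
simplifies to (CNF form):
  True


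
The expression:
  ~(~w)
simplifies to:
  w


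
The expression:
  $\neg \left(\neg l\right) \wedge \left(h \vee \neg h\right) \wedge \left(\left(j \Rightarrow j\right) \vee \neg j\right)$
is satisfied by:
  {l: True}


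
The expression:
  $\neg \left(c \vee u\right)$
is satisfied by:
  {u: False, c: False}


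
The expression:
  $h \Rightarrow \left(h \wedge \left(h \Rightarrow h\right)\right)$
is always true.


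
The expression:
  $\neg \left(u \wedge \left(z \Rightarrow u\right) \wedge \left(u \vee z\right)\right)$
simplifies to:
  $\neg u$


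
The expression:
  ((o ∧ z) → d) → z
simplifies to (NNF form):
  z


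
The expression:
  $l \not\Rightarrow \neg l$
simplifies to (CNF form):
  $l$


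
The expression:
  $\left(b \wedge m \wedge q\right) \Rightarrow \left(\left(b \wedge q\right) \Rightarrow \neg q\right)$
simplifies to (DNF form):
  $\neg b \vee \neg m \vee \neg q$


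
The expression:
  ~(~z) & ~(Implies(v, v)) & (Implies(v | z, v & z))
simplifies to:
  False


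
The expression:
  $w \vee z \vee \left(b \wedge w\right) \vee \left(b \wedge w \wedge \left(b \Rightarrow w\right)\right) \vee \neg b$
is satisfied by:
  {z: True, w: True, b: False}
  {z: True, w: False, b: False}
  {w: True, z: False, b: False}
  {z: False, w: False, b: False}
  {b: True, z: True, w: True}
  {b: True, z: True, w: False}
  {b: True, w: True, z: False}


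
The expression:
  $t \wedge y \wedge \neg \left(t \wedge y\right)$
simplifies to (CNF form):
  $\text{False}$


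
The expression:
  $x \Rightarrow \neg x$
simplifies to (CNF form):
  $\neg x$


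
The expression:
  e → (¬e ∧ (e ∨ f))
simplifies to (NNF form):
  ¬e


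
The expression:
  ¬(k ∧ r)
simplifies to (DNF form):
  ¬k ∨ ¬r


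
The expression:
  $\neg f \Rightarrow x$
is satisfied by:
  {x: True, f: True}
  {x: True, f: False}
  {f: True, x: False}


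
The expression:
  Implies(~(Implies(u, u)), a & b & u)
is always true.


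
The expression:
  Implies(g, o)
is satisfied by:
  {o: True, g: False}
  {g: False, o: False}
  {g: True, o: True}


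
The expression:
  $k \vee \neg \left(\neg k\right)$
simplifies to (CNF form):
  $k$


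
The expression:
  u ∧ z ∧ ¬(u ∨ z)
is never true.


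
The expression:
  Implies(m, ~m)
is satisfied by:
  {m: False}


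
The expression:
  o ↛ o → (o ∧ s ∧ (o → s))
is always true.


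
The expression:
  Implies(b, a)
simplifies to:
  a | ~b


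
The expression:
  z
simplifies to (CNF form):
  z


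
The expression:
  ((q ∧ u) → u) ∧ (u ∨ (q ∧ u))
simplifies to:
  u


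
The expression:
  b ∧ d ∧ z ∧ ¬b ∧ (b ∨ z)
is never true.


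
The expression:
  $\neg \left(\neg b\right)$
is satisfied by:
  {b: True}


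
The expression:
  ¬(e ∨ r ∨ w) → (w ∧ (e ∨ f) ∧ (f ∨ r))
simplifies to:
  e ∨ r ∨ w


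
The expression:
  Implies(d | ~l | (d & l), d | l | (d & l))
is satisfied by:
  {d: True, l: True}
  {d: True, l: False}
  {l: True, d: False}


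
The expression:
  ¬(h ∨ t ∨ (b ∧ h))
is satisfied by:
  {h: False, t: False}


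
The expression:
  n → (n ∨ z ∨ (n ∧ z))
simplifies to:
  True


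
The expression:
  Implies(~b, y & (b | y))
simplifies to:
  b | y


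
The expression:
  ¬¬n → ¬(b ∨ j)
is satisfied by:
  {b: False, n: False, j: False}
  {j: True, b: False, n: False}
  {b: True, j: False, n: False}
  {j: True, b: True, n: False}
  {n: True, j: False, b: False}


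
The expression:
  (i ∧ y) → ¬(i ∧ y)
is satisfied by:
  {y: False, i: False}
  {i: True, y: False}
  {y: True, i: False}


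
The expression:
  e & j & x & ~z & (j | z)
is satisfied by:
  {j: True, x: True, e: True, z: False}


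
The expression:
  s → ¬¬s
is always true.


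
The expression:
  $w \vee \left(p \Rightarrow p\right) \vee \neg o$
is always true.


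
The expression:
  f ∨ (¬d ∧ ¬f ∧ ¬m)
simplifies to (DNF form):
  f ∨ (¬d ∧ ¬m)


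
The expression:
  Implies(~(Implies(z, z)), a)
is always true.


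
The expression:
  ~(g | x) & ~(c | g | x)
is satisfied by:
  {x: False, g: False, c: False}


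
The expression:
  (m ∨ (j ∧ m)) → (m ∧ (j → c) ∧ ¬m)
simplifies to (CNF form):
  ¬m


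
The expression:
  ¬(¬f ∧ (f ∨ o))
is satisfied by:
  {f: True, o: False}
  {o: False, f: False}
  {o: True, f: True}


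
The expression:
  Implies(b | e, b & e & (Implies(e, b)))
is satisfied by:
  {e: False, b: False}
  {b: True, e: True}


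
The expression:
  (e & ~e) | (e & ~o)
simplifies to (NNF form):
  e & ~o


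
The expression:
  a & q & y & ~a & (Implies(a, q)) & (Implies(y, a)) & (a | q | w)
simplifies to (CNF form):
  False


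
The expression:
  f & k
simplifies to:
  f & k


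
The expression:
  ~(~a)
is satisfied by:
  {a: True}


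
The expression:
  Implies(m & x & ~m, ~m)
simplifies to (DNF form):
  True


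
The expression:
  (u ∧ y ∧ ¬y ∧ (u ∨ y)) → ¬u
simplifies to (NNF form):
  True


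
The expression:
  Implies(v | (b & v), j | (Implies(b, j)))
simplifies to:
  j | ~b | ~v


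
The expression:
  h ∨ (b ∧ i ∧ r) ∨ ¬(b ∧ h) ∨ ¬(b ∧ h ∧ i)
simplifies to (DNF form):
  True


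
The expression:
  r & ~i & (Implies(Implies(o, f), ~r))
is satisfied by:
  {r: True, o: True, i: False, f: False}


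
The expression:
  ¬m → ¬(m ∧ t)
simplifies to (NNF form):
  True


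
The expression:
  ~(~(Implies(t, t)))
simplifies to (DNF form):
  True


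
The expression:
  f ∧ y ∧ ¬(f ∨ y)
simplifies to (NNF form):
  False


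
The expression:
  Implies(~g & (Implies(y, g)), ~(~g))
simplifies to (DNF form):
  g | y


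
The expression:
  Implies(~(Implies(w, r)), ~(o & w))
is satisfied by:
  {r: True, w: False, o: False}
  {w: False, o: False, r: False}
  {r: True, o: True, w: False}
  {o: True, w: False, r: False}
  {r: True, w: True, o: False}
  {w: True, r: False, o: False}
  {r: True, o: True, w: True}


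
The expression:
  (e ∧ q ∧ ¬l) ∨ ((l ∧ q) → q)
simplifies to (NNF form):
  True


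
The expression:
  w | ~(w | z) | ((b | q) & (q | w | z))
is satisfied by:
  {b: True, q: True, w: True, z: False}
  {b: True, q: True, w: False, z: False}
  {b: True, w: True, z: False, q: False}
  {b: True, w: False, z: False, q: False}
  {q: True, w: True, z: False, b: False}
  {q: True, w: False, z: False, b: False}
  {w: True, q: False, z: False, b: False}
  {w: False, q: False, z: False, b: False}
  {b: True, q: True, z: True, w: True}
  {b: True, q: True, z: True, w: False}
  {b: True, z: True, w: True, q: False}
  {b: True, z: True, w: False, q: False}
  {z: True, q: True, w: True, b: False}
  {z: True, q: True, w: False, b: False}
  {z: True, w: True, q: False, b: False}


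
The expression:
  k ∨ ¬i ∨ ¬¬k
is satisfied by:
  {k: True, i: False}
  {i: False, k: False}
  {i: True, k: True}


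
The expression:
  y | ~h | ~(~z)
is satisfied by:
  {y: True, z: True, h: False}
  {y: True, h: False, z: False}
  {z: True, h: False, y: False}
  {z: False, h: False, y: False}
  {y: True, z: True, h: True}
  {y: True, h: True, z: False}
  {z: True, h: True, y: False}


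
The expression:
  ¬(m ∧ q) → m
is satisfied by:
  {m: True}


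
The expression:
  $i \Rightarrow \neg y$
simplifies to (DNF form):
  $\neg i \vee \neg y$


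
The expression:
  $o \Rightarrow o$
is always true.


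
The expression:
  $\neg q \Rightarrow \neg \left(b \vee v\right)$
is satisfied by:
  {q: True, b: False, v: False}
  {q: True, v: True, b: False}
  {q: True, b: True, v: False}
  {q: True, v: True, b: True}
  {v: False, b: False, q: False}


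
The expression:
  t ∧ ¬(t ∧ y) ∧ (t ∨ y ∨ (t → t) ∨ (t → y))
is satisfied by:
  {t: True, y: False}


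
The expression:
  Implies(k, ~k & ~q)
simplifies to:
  ~k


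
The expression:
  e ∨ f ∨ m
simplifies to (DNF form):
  e ∨ f ∨ m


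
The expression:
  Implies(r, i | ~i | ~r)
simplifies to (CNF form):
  True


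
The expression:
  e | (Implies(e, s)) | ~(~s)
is always true.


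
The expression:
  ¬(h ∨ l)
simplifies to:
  ¬h ∧ ¬l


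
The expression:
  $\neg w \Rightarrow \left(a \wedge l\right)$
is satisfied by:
  {a: True, w: True, l: True}
  {a: True, w: True, l: False}
  {w: True, l: True, a: False}
  {w: True, l: False, a: False}
  {a: True, l: True, w: False}


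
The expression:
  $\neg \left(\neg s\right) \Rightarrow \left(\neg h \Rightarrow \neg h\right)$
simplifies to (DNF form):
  $\text{True}$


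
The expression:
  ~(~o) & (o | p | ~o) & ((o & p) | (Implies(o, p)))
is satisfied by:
  {p: True, o: True}


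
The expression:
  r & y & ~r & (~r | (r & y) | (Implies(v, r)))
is never true.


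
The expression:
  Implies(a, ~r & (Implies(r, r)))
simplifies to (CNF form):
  ~a | ~r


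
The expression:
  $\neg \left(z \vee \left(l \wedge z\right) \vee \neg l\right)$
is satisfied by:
  {l: True, z: False}


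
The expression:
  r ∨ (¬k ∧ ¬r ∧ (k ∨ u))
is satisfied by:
  {r: True, u: True, k: False}
  {r: True, k: False, u: False}
  {r: True, u: True, k: True}
  {r: True, k: True, u: False}
  {u: True, k: False, r: False}


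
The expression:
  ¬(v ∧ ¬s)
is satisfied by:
  {s: True, v: False}
  {v: False, s: False}
  {v: True, s: True}


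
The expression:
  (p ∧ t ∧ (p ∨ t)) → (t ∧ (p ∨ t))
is always true.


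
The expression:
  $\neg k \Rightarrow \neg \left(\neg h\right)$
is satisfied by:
  {k: True, h: True}
  {k: True, h: False}
  {h: True, k: False}


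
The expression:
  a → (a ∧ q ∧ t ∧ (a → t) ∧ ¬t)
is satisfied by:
  {a: False}


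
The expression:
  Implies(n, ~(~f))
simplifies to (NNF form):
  f | ~n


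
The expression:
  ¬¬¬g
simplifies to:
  ¬g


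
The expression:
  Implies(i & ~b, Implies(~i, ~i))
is always true.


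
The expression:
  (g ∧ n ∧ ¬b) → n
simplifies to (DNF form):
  True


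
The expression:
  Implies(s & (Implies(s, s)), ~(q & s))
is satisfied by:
  {s: False, q: False}
  {q: True, s: False}
  {s: True, q: False}


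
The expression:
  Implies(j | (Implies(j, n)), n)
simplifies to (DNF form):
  n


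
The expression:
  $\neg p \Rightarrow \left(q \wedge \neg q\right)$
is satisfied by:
  {p: True}


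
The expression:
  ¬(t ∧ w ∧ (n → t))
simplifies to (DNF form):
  ¬t ∨ ¬w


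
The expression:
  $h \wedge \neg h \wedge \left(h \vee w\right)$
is never true.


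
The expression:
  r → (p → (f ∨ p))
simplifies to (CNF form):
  True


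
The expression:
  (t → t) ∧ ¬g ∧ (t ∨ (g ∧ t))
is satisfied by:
  {t: True, g: False}


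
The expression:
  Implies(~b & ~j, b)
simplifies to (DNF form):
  b | j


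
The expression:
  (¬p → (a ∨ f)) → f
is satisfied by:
  {f: True, a: False, p: False}
  {p: True, f: True, a: False}
  {f: True, a: True, p: False}
  {p: True, f: True, a: True}
  {p: False, a: False, f: False}


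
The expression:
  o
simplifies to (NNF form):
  o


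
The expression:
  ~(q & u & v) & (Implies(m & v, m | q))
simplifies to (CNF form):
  ~q | ~u | ~v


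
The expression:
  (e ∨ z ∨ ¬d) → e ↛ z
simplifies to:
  ¬z ∧ (d ∨ e)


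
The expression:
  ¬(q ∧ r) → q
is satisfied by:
  {q: True}


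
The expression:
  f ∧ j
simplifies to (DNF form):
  f ∧ j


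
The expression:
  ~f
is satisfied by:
  {f: False}


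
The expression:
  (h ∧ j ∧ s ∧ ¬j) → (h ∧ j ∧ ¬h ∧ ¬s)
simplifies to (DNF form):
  True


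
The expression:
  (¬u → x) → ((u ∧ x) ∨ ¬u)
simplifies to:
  x ∨ ¬u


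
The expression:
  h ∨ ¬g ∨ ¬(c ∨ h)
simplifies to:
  h ∨ ¬c ∨ ¬g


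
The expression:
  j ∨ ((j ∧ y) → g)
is always true.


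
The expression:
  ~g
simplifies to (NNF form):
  ~g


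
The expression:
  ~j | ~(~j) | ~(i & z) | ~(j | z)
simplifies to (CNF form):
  True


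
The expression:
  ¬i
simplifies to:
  ¬i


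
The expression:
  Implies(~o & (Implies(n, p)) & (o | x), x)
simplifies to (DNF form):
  True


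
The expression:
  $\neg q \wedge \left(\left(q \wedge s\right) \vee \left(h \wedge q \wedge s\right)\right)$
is never true.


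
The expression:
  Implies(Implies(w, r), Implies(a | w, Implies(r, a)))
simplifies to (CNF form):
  a | ~r | ~w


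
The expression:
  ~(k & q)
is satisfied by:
  {k: False, q: False}
  {q: True, k: False}
  {k: True, q: False}


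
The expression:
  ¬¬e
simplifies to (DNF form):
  e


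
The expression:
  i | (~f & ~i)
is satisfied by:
  {i: True, f: False}
  {f: False, i: False}
  {f: True, i: True}


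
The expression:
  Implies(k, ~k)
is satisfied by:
  {k: False}


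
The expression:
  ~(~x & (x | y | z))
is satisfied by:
  {x: True, y: False, z: False}
  {x: True, z: True, y: False}
  {x: True, y: True, z: False}
  {x: True, z: True, y: True}
  {z: False, y: False, x: False}


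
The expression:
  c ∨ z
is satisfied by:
  {z: True, c: True}
  {z: True, c: False}
  {c: True, z: False}


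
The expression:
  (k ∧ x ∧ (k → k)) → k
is always true.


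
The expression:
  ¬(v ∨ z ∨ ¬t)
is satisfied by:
  {t: True, v: False, z: False}


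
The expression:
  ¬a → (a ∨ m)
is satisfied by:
  {a: True, m: True}
  {a: True, m: False}
  {m: True, a: False}


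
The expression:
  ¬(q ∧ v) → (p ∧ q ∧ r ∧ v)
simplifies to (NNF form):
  q ∧ v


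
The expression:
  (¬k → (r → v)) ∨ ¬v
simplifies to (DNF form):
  True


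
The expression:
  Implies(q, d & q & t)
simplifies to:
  ~q | (d & t)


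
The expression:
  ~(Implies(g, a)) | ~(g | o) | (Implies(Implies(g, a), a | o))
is always true.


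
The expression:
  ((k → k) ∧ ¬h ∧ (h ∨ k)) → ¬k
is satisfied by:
  {h: True, k: False}
  {k: False, h: False}
  {k: True, h: True}


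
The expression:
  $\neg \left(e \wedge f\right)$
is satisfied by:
  {e: False, f: False}
  {f: True, e: False}
  {e: True, f: False}


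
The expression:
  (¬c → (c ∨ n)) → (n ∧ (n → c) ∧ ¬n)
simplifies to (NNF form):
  ¬c ∧ ¬n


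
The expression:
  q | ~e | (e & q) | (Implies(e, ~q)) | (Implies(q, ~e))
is always true.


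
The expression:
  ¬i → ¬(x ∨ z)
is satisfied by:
  {i: True, z: False, x: False}
  {i: True, x: True, z: False}
  {i: True, z: True, x: False}
  {i: True, x: True, z: True}
  {x: False, z: False, i: False}


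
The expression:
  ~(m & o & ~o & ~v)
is always true.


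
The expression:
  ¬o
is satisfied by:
  {o: False}


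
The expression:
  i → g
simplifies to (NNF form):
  g ∨ ¬i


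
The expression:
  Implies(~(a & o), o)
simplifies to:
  o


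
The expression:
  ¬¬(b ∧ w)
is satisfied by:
  {w: True, b: True}


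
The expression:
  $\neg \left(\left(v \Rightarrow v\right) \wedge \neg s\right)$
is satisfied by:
  {s: True}


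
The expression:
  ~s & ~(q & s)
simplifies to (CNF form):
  ~s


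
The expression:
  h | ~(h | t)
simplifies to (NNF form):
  h | ~t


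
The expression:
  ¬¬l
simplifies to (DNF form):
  l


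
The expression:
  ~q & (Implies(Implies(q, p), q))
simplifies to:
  False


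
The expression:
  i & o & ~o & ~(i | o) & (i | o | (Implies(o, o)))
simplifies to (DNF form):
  False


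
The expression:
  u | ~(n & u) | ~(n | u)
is always true.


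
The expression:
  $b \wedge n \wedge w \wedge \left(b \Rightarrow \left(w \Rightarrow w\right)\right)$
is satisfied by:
  {w: True, b: True, n: True}


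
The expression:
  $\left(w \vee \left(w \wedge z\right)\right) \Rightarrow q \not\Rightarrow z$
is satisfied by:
  {q: True, z: False, w: False}
  {z: False, w: False, q: False}
  {q: True, z: True, w: False}
  {z: True, q: False, w: False}
  {w: True, q: True, z: False}


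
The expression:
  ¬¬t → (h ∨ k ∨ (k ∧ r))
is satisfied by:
  {k: True, h: True, t: False}
  {k: True, h: False, t: False}
  {h: True, k: False, t: False}
  {k: False, h: False, t: False}
  {k: True, t: True, h: True}
  {k: True, t: True, h: False}
  {t: True, h: True, k: False}


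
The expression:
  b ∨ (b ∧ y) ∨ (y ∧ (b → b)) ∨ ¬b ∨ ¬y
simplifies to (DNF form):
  True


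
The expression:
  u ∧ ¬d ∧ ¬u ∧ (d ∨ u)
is never true.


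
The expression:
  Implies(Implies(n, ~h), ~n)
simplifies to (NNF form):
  h | ~n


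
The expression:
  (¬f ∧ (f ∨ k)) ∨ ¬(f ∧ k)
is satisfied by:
  {k: False, f: False}
  {f: True, k: False}
  {k: True, f: False}


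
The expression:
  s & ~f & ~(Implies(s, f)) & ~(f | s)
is never true.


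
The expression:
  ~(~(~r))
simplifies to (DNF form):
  ~r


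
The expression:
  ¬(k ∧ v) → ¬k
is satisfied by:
  {v: True, k: False}
  {k: False, v: False}
  {k: True, v: True}


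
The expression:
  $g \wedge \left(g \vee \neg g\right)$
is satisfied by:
  {g: True}


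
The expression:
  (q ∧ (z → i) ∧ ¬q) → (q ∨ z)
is always true.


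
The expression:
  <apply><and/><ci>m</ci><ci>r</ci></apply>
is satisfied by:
  {r: True, m: True}


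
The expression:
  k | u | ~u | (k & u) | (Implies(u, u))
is always true.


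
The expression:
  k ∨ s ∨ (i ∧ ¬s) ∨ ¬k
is always true.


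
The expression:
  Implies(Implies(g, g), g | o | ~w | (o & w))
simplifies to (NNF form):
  g | o | ~w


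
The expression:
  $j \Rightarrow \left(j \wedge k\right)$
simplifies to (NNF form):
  $k \vee \neg j$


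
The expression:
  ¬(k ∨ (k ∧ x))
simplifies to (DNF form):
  ¬k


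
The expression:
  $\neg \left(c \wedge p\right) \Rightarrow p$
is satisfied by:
  {p: True}


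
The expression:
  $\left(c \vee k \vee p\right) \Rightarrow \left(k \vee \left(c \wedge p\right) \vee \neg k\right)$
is always true.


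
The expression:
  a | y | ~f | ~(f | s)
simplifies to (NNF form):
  a | y | ~f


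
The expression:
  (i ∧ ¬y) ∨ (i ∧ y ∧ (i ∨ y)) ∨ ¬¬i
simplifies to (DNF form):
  i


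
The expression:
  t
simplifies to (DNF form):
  t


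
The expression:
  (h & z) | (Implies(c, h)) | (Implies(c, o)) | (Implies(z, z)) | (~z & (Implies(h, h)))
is always true.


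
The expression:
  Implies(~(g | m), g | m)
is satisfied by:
  {m: True, g: True}
  {m: True, g: False}
  {g: True, m: False}


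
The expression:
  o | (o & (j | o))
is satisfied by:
  {o: True}


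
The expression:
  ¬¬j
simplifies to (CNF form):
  j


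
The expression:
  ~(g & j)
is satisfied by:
  {g: False, j: False}
  {j: True, g: False}
  {g: True, j: False}


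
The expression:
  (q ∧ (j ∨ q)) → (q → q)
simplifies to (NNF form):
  True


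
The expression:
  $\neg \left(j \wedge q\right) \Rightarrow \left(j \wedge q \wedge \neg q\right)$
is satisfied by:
  {j: True, q: True}


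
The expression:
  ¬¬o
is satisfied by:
  {o: True}


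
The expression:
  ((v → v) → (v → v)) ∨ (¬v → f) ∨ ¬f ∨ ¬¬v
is always true.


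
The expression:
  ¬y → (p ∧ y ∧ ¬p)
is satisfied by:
  {y: True}


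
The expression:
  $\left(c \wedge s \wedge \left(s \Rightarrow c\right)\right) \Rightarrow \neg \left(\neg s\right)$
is always true.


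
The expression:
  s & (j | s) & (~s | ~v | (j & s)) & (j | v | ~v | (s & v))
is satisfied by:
  {j: True, s: True, v: False}
  {s: True, v: False, j: False}
  {v: True, j: True, s: True}


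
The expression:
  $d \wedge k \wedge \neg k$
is never true.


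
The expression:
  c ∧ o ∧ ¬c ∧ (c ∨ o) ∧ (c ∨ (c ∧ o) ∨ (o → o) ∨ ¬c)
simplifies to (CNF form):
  False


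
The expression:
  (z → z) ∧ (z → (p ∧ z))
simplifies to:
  p ∨ ¬z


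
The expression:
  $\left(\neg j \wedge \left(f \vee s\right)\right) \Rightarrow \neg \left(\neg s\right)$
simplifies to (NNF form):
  $j \vee s \vee \neg f$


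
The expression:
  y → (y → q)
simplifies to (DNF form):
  q ∨ ¬y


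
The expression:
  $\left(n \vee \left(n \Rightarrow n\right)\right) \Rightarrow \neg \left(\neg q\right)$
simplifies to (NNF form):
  $q$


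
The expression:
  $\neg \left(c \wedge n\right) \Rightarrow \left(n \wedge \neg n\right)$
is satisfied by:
  {c: True, n: True}


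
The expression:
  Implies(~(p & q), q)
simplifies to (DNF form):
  q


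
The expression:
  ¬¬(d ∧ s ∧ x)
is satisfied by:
  {s: True, d: True, x: True}


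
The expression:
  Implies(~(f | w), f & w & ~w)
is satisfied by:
  {w: True, f: True}
  {w: True, f: False}
  {f: True, w: False}


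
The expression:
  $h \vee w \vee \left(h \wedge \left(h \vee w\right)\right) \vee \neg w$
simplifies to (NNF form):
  $\text{True}$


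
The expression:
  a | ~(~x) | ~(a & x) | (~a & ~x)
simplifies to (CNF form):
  True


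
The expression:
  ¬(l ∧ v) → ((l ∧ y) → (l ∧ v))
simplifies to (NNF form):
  v ∨ ¬l ∨ ¬y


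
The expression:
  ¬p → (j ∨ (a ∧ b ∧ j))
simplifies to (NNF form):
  j ∨ p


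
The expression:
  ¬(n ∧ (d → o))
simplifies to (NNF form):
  (d ∧ ¬o) ∨ ¬n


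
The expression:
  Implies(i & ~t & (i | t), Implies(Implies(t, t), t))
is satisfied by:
  {t: True, i: False}
  {i: False, t: False}
  {i: True, t: True}


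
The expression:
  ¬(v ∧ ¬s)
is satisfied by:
  {s: True, v: False}
  {v: False, s: False}
  {v: True, s: True}


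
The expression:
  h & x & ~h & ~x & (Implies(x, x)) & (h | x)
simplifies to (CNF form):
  False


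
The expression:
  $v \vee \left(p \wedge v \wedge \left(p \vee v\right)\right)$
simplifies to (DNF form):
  $v$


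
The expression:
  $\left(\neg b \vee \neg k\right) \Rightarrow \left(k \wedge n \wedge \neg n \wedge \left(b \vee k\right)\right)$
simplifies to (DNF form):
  $b \wedge k$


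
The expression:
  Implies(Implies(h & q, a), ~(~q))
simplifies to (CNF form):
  q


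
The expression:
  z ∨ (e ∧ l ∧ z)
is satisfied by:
  {z: True}


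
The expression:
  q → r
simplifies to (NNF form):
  r ∨ ¬q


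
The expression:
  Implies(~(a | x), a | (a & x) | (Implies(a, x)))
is always true.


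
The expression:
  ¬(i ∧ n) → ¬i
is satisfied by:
  {n: True, i: False}
  {i: False, n: False}
  {i: True, n: True}


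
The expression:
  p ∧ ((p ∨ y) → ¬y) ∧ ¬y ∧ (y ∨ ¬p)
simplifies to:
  False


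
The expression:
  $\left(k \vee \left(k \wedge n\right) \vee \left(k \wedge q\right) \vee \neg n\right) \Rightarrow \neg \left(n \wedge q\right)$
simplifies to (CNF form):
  $\neg k \vee \neg n \vee \neg q$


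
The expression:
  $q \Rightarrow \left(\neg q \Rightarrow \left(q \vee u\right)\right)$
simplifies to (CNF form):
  $\text{True}$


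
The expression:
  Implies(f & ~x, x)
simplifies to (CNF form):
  x | ~f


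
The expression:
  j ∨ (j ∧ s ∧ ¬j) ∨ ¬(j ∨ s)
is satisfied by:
  {j: True, s: False}
  {s: False, j: False}
  {s: True, j: True}


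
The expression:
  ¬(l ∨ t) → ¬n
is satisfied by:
  {t: True, l: True, n: False}
  {t: True, l: False, n: False}
  {l: True, t: False, n: False}
  {t: False, l: False, n: False}
  {n: True, t: True, l: True}
  {n: True, t: True, l: False}
  {n: True, l: True, t: False}


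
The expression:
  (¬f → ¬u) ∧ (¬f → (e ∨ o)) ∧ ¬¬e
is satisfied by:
  {f: True, e: True, u: False}
  {e: True, u: False, f: False}
  {u: True, f: True, e: True}


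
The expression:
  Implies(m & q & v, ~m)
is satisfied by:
  {m: False, q: False, v: False}
  {v: True, m: False, q: False}
  {q: True, m: False, v: False}
  {v: True, q: True, m: False}
  {m: True, v: False, q: False}
  {v: True, m: True, q: False}
  {q: True, m: True, v: False}


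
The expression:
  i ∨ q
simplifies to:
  i ∨ q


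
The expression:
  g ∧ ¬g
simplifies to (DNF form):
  False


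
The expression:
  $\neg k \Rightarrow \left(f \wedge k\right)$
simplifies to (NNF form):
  $k$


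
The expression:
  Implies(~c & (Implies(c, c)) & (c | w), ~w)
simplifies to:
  c | ~w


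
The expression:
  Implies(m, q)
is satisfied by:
  {q: True, m: False}
  {m: False, q: False}
  {m: True, q: True}


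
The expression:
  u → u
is always true.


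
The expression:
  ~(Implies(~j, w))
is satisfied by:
  {w: False, j: False}


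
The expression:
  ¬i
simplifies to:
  ¬i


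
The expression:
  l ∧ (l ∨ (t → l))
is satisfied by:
  {l: True}


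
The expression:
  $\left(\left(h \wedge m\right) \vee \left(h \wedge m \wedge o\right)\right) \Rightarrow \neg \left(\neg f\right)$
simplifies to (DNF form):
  $f \vee \neg h \vee \neg m$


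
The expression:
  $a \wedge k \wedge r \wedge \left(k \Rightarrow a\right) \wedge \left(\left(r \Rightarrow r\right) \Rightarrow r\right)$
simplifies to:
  $a \wedge k \wedge r$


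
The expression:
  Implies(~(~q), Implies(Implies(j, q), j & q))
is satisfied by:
  {j: True, q: False}
  {q: False, j: False}
  {q: True, j: True}


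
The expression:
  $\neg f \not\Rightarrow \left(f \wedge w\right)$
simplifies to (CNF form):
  $\neg f$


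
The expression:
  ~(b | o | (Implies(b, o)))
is never true.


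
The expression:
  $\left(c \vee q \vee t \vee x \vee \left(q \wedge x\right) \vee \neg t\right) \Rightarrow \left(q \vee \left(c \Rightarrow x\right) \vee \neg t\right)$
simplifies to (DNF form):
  $q \vee x \vee \neg c \vee \neg t$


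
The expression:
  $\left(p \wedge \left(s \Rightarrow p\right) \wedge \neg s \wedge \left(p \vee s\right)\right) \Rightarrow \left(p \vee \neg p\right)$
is always true.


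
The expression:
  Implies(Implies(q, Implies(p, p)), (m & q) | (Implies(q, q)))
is always true.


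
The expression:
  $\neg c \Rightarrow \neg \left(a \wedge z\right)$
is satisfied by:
  {c: True, z: False, a: False}
  {z: False, a: False, c: False}
  {c: True, a: True, z: False}
  {a: True, z: False, c: False}
  {c: True, z: True, a: False}
  {z: True, c: False, a: False}
  {c: True, a: True, z: True}


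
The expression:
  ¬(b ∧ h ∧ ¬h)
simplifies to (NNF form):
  True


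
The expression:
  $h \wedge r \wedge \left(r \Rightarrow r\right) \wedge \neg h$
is never true.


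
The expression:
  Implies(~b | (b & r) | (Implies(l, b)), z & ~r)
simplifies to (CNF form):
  z & ~r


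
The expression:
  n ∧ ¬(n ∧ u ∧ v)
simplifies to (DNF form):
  (n ∧ ¬u) ∨ (n ∧ ¬v)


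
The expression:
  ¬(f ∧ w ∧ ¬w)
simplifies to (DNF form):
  True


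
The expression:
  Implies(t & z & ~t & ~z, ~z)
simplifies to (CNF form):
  True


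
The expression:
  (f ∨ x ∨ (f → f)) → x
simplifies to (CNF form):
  x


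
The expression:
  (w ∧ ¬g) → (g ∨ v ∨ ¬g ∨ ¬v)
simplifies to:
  True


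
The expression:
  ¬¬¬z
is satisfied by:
  {z: False}


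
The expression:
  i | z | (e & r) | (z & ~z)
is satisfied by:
  {i: True, z: True, e: True, r: True}
  {i: True, z: True, e: True, r: False}
  {i: True, z: True, r: True, e: False}
  {i: True, z: True, r: False, e: False}
  {i: True, e: True, r: True, z: False}
  {i: True, e: True, r: False, z: False}
  {i: True, e: False, r: True, z: False}
  {i: True, e: False, r: False, z: False}
  {z: True, e: True, r: True, i: False}
  {z: True, e: True, r: False, i: False}
  {z: True, r: True, e: False, i: False}
  {z: True, r: False, e: False, i: False}
  {e: True, r: True, z: False, i: False}


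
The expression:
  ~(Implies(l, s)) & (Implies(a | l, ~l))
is never true.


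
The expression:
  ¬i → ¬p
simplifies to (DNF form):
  i ∨ ¬p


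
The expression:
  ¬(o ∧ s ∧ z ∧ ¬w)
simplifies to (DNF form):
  w ∨ ¬o ∨ ¬s ∨ ¬z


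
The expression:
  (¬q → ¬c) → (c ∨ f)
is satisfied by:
  {c: True, f: True}
  {c: True, f: False}
  {f: True, c: False}


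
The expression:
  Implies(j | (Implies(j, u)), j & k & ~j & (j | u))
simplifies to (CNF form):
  False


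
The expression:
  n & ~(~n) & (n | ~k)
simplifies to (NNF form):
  n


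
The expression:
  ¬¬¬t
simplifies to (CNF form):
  ¬t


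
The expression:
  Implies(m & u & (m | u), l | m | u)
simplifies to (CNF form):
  True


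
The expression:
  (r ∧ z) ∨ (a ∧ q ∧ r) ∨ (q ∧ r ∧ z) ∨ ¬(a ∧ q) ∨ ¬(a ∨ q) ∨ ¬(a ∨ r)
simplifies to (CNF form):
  r ∨ ¬a ∨ ¬q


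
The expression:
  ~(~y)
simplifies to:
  y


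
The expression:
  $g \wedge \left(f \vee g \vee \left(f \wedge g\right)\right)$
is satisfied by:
  {g: True}


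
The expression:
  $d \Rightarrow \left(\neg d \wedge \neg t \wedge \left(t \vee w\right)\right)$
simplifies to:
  $\neg d$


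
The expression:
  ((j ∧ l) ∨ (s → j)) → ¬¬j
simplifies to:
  j ∨ s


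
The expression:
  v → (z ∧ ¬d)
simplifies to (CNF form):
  (z ∨ ¬v) ∧ (¬d ∨ ¬v)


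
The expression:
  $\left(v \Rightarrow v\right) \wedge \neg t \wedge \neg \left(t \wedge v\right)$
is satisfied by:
  {t: False}


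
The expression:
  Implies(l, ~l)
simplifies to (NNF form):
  ~l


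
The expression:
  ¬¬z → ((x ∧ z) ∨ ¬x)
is always true.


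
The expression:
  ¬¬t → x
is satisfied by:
  {x: True, t: False}
  {t: False, x: False}
  {t: True, x: True}


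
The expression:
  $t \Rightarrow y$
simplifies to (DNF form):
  $y \vee \neg t$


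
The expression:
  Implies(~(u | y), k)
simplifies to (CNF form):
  k | u | y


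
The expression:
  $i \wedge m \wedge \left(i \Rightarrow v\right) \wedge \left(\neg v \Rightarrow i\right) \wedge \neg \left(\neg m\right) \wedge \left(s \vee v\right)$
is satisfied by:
  {m: True, i: True, v: True}


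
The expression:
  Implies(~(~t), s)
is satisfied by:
  {s: True, t: False}
  {t: False, s: False}
  {t: True, s: True}


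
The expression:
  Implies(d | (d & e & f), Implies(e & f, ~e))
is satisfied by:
  {e: False, d: False, f: False}
  {f: True, e: False, d: False}
  {d: True, e: False, f: False}
  {f: True, d: True, e: False}
  {e: True, f: False, d: False}
  {f: True, e: True, d: False}
  {d: True, e: True, f: False}


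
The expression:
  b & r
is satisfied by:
  {r: True, b: True}


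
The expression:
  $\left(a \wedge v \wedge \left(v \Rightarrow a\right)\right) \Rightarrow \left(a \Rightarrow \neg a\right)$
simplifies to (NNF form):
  $\neg a \vee \neg v$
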